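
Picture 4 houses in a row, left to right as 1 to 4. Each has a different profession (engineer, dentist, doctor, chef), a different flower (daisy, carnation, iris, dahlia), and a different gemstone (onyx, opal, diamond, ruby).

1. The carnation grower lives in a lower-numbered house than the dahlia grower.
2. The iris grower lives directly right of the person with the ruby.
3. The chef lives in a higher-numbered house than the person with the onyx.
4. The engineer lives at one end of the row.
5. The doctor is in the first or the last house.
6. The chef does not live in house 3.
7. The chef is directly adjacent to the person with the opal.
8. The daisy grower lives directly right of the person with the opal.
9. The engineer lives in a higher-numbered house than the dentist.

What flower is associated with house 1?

Clue 9: the engineer is in house 4.
The only profession still possible for house 1 is doctor.
The only profession still possible for house 2 is chef.
House 3 profession: only dentist fits.
So house 1 gets carnation for flower.
The only gemstone still possible for house 4 is diamond.
The person with the onyx is in house 1 (clue 3).
House 2 gemstone: only ruby fits.
The only gemstone still possible for house 3 is opal.
The iris grower is in house 3 (clue 2).
Clue 8: the daisy grower is in house 4.
That leaves dahlia as the flower for house 2.
So: house 1 = doctor/carnation/onyx, house 2 = chef/dahlia/ruby, house 3 = dentist/iris/opal, house 4 = engineer/daisy/diamond.

carnation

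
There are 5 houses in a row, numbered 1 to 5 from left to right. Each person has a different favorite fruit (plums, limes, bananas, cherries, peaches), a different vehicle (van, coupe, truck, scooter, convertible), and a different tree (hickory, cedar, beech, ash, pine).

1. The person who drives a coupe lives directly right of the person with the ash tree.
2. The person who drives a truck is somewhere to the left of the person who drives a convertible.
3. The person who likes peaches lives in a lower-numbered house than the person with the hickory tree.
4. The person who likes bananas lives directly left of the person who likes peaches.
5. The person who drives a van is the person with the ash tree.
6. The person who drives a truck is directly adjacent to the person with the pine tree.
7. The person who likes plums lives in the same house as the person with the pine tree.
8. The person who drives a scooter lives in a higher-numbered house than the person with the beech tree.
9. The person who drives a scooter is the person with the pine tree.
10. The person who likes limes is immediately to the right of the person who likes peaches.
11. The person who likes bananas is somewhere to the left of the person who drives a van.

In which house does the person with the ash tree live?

House 1's vehicle must be truck (nothing else left).
The person with the pine tree is in house 2 (clue 6).
Clue 7 places the person who likes plums in house 2.
Clue 9 places the person who drives a scooter in house 2.
The person who likes bananas is in house 3 (clue 4).
From clue 4, the person who likes peaches must be in house 4.
Clue 8: the person with the beech tree is in house 1.
The person who likes limes is in house 5 (clue 10).
By clue 11, the person who drives a van is in house 4.
So house 1 gets cherries for favorite fruit.
House 3's vehicle must be convertible (nothing else left).
So house 5 gets coupe for vehicle.
Clue 1: the person with the ash tree is in house 4.
Clue 3: the person with the hickory tree is in house 5.
The only tree still possible for house 3 is cedar.
So: house 1 = cherries/truck/beech, house 2 = plums/scooter/pine, house 3 = bananas/convertible/cedar, house 4 = peaches/van/ash, house 5 = limes/coupe/hickory.

4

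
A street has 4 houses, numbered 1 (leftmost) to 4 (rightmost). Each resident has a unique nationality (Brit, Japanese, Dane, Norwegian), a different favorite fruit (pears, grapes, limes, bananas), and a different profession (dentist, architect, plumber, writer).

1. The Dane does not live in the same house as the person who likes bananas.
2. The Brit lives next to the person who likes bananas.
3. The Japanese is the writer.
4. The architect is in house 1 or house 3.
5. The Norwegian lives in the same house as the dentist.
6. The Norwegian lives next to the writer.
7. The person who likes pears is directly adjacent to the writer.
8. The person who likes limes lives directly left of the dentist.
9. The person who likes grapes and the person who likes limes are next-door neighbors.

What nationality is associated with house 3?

Japanese

The architect is narrowed to house 1 or 3; consider each.
Placing it in house 3 leads to a contradiction, so it's in house 1.
The Japanese is narrowed to house 2 or 3 or 4; consider each.
Placing it in house 2 and house 4 leads to a contradiction, so it's in house 3.
From clue 3, the writer must be in house 3.
The Norwegian is narrowed to house 2 or 4; consider each.
Placing it in house 4 leads to a contradiction, so it's in house 2.
From clue 5, the dentist must be in house 2.
By clue 8, the person who likes limes is in house 1.
Clue 9 places the person who likes grapes in house 2.
That leaves bananas as the favorite fruit for house 3.
That leaves pears as the favorite fruit for house 4.
That leaves plumber as the profession for house 4.
By clue 2, the Brit is in house 4.
House 1's nationality must be Dane (nothing else left).
So: house 1 = Dane/limes/architect, house 2 = Norwegian/grapes/dentist, house 3 = Japanese/bananas/writer, house 4 = Brit/pears/plumber.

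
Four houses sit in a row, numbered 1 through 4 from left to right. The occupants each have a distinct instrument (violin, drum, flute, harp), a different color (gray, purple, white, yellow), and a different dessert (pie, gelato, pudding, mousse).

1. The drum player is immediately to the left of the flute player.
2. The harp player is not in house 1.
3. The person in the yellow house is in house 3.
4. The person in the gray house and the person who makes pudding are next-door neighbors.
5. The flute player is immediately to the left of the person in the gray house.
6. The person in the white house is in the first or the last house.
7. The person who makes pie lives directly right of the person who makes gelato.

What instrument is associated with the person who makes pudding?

From clue 3, the person in the yellow house must be in house 3.
House 2 color: only purple fits.
Clue 4 places the person who makes pudding in house 3.
From clue 5, the flute player must be in house 3.
That leaves white as the color for house 1.
House 4 color: only gray fits.
By clue 1, the drum player is in house 2.
Clue 7 places the person who makes pie in house 2.
Clue 7 places the person who makes gelato in house 1.
The only instrument still possible for house 1 is violin.
House 4's instrument must be harp (nothing else left).
The only dessert still possible for house 4 is mousse.
So: house 1 = violin/white/gelato, house 2 = drum/purple/pie, house 3 = flute/yellow/pudding, house 4 = harp/gray/mousse.

flute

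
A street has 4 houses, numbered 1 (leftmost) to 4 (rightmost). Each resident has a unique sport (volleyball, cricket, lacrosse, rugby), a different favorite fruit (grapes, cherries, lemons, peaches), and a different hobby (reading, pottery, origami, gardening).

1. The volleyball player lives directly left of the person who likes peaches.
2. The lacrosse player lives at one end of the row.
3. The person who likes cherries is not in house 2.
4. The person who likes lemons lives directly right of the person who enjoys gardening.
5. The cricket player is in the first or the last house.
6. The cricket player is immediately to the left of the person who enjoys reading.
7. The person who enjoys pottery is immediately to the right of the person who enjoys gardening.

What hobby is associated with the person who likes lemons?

By clue 6, the cricket player is in house 1.
From clue 6, the person who enjoys reading must be in house 2.
House 4's sport must be lacrosse (nothing else left).
From clue 7, the person who enjoys pottery must be in house 4.
Clue 7: the person who enjoys gardening is in house 3.
The only hobby still possible for house 1 is origami.
The person who likes lemons is in house 4 (clue 4).
The only favorite fruit still possible for house 2 is grapes.
So house 3 gets peaches for favorite fruit.
The volleyball player is in house 2 (clue 1).
House 3 sport: only rugby fits.
That leaves cherries as the favorite fruit for house 1.
So: house 1 = cricket/cherries/origami, house 2 = volleyball/grapes/reading, house 3 = rugby/peaches/gardening, house 4 = lacrosse/lemons/pottery.

pottery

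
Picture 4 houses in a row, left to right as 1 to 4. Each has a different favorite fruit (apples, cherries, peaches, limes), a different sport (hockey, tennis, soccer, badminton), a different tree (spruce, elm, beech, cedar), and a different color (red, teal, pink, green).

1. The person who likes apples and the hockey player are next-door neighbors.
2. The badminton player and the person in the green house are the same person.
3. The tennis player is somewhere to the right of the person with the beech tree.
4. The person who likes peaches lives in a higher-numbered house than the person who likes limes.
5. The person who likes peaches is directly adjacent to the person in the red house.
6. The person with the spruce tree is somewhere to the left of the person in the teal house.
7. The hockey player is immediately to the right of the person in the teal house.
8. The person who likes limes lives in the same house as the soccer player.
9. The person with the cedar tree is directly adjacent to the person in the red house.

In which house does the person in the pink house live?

The hockey player is narrowed to house 3 or 4; consider each.
Placing it in house 4 leads to a contradiction, so it's in house 3.
The person in the teal house is in house 2 (clue 7).
Clue 6 places the person with the spruce tree in house 1.
Clue 3: the tennis player is in house 4.
House 1 sport: only badminton fits.
That leaves soccer as the sport for house 2.
From clue 2, the person in the green house must be in house 1.
From clue 8, the person who likes limes must be in house 2.
That leaves cherries as the favorite fruit for house 1.
That leaves peaches as the favorite fruit for house 3.
That leaves apples as the favorite fruit for house 4.
From clue 5, the person in the red house must be in house 4.
By clue 9, the person with the cedar tree is in house 3.
That leaves elm as the tree for house 4.
The only color still possible for house 3 is pink.
So house 2 gets beech for tree.
So: house 1 = cherries/badminton/spruce/green, house 2 = limes/soccer/beech/teal, house 3 = peaches/hockey/cedar/pink, house 4 = apples/tennis/elm/red.

3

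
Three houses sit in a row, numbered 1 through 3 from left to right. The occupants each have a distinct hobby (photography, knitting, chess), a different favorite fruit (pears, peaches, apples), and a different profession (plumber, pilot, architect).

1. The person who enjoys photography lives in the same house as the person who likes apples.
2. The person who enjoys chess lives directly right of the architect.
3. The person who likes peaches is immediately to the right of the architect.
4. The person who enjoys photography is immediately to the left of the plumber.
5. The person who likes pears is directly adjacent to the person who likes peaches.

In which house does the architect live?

1

The person who enjoys chess is narrowed to house 2 or 3; consider each.
Placing it in house 3 leads to a contradiction, so it's in house 2.
The architect is in house 1 (clue 2).
From clue 3, the person who likes peaches must be in house 2.
The only hobby still possible for house 3 is knitting.
That leaves apples as the favorite fruit for house 1.
So house 3 gets pears for favorite fruit.
The plumber is in house 2 (clue 4).
That leaves photography as the hobby for house 1.
House 3's profession must be pilot (nothing else left).
So: house 1 = photography/apples/architect, house 2 = chess/peaches/plumber, house 3 = knitting/pears/pilot.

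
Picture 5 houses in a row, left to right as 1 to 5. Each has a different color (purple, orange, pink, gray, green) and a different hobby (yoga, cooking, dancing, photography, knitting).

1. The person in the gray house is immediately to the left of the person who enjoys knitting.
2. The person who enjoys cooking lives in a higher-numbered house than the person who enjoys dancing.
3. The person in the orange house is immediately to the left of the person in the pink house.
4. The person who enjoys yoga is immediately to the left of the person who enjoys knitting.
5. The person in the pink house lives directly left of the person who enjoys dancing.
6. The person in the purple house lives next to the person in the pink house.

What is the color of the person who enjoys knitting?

orange

House 5's color must be green (nothing else left).
The person in the orange house is narrowed to house 1 or 2; consider each.
Placing it in house 1 leads to a contradiction, so it's in house 2.
From clue 3, the person in the pink house must be in house 3.
Clue 5: the person who enjoys dancing is in house 4.
So house 1 gets gray for color.
House 4 color: only purple fits.
From clue 1, the person who enjoys knitting must be in house 2.
From clue 4, the person who enjoys yoga must be in house 1.
That leaves photography as the hobby for house 3.
House 5's hobby must be cooking (nothing else left).
So: house 1 = gray/yoga, house 2 = orange/knitting, house 3 = pink/photography, house 4 = purple/dancing, house 5 = green/cooking.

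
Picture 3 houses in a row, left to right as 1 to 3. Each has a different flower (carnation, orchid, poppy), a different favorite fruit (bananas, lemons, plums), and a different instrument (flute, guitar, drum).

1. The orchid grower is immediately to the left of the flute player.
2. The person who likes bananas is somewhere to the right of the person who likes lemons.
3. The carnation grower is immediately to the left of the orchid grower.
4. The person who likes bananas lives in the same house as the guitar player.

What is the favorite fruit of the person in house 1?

lemons

Clue 3 places the carnation grower in house 1.
Clue 3: the orchid grower is in house 2.
That leaves poppy as the flower for house 3.
That leaves drum as the instrument for house 1.
By clue 1, the flute player is in house 3.
The only instrument still possible for house 2 is guitar.
By clue 4, the person who likes bananas is in house 2.
House 1 favorite fruit: only lemons fits.
The only favorite fruit still possible for house 3 is plums.
So: house 1 = carnation/lemons/drum, house 2 = orchid/bananas/guitar, house 3 = poppy/plums/flute.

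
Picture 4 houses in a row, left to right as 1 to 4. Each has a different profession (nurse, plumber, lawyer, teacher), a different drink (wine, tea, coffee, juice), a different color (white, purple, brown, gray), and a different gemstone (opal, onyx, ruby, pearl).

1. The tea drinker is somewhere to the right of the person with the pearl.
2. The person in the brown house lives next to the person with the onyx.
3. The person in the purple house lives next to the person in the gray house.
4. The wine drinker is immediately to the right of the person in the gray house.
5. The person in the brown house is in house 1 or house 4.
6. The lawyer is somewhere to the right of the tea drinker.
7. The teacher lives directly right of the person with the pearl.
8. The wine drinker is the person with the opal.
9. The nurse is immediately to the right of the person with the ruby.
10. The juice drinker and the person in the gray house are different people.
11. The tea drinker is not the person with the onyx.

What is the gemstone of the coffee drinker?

House 1 profession: only plumber fits.
So house 4 gets opal for gemstone.
By clue 8, the wine drinker is in house 4.
The person in the gray house is in house 3 (clue 4).
The lawyer is narrowed to house 3 or 4; consider each.
Placing it in house 3 leads to a contradiction, so it's in house 4.
So house 3 gets onyx for gemstone.
Clue 2 places the person in the brown house in house 4.
The tea drinker is in house 2 (clue 11).
The only drink still possible for house 1 is juice.
So house 3 gets coffee for drink.
So house 1 gets white for color.
That leaves purple as the color for house 2.
Clue 1: the person with the pearl is in house 1.
By clue 7, the teacher is in house 2.
So house 3 gets nurse for profession.
The only gemstone still possible for house 2 is ruby.
So: house 1 = plumber/juice/white/pearl, house 2 = teacher/tea/purple/ruby, house 3 = nurse/coffee/gray/onyx, house 4 = lawyer/wine/brown/opal.

onyx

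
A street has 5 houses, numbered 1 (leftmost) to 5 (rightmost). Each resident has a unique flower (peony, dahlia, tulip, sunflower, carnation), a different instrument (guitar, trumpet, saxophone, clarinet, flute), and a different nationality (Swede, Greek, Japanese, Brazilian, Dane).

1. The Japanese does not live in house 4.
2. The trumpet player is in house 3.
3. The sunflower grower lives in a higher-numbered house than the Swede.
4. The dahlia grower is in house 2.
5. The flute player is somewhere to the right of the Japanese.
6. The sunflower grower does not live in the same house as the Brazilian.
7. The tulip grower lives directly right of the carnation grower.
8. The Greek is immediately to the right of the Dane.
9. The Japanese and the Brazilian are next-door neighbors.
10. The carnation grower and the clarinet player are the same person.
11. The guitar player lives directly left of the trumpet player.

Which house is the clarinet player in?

The trumpet player is in house 3 (clue 2).
Clue 4: the dahlia grower is in house 2.
Clue 11: the guitar player is in house 2.
That leaves Greek as the nationality for house 5.
From clue 8, the Dane must be in house 4.
Clue 10 places the carnation grower in house 4.
By clue 10, the clarinet player is in house 4.
That leaves peony as the flower for house 1.
That leaves sunflower as the flower for house 3.
That leaves tulip as the flower for house 5.
The only instrument still possible for house 1 is saxophone.
So house 5 gets flute for instrument.
House 3's nationality must be Japanese (nothing else left).
Clue 9 places the Brazilian in house 2.
House 1's nationality must be Swede (nothing else left).
So: house 1 = peony/saxophone/Swede, house 2 = dahlia/guitar/Brazilian, house 3 = sunflower/trumpet/Japanese, house 4 = carnation/clarinet/Dane, house 5 = tulip/flute/Greek.

4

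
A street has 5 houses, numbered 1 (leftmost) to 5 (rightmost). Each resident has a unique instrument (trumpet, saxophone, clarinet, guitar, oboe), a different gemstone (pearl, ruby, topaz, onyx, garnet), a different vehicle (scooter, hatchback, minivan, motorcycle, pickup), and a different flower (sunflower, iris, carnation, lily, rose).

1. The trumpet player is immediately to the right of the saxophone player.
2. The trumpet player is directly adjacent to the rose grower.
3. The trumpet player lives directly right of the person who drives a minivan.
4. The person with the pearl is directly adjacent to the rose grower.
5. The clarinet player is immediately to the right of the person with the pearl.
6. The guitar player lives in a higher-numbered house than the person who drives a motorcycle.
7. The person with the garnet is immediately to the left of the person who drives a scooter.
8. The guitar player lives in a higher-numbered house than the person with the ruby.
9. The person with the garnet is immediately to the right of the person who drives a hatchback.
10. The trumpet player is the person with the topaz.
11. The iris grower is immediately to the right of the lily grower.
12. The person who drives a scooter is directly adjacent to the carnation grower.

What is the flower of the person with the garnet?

rose

The person with the garnet is narrowed to house 2 or 3 or 4; consider each.
Placing it in house 2 and house 4 leads to a contradiction, so it's in house 3.
From clue 7, the person who drives a scooter must be in house 4.
The person who drives a hatchback is in house 2 (clue 9).
That leaves pickup as the vehicle for house 5.
That leaves onyx as the gemstone for house 5.
The only gemstone still possible for house 1 is ruby.
The clarinet player is narrowed to house 3 or 5; consider each.
Placing it in house 3 leads to a contradiction, so it's in house 5.
Clue 5 places the person with the pearl in house 4.
That leaves topaz as the gemstone for house 2.
By clue 10, the trumpet player is in house 2.
Clue 1 places the saxophone player in house 1.
By clue 2, the rose grower is in house 3.
The person who drives a minivan is in house 1 (clue 3).
So house 3 gets motorcycle for vehicle.
Clue 6: the guitar player is in house 4.
House 3's instrument must be oboe (nothing else left).
So house 5 gets carnation for flower.
From clue 11, the lily grower must be in house 1.
That leaves iris as the flower for house 2.
House 4 flower: only sunflower fits.
So: house 1 = saxophone/ruby/minivan/lily, house 2 = trumpet/topaz/hatchback/iris, house 3 = oboe/garnet/motorcycle/rose, house 4 = guitar/pearl/scooter/sunflower, house 5 = clarinet/onyx/pickup/carnation.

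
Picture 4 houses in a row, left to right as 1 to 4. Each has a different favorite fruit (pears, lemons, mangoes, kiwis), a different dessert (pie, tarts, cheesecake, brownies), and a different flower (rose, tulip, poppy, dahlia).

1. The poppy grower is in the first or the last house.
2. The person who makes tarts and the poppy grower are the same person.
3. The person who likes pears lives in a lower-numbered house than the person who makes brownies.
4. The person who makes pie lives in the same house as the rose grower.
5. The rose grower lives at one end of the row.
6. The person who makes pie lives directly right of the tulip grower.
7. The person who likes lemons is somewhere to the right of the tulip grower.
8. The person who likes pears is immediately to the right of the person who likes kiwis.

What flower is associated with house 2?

Clue 4: the person who makes pie is in house 4.
The rose grower is in house 4 (clue 4).
Clue 6: the tulip grower is in house 3.
The person who likes lemons is in house 4 (clue 7).
The only dessert still possible for house 1 is tarts.
So house 2 gets cheesecake for dessert.
So house 3 gets brownies for dessert.
House 1 flower: only poppy fits.
The only flower still possible for house 2 is dahlia.
Clue 3 places the person who likes pears in house 2.
Clue 8 places the person who likes kiwis in house 1.
So house 3 gets mangoes for favorite fruit.
So: house 1 = kiwis/tarts/poppy, house 2 = pears/cheesecake/dahlia, house 3 = mangoes/brownies/tulip, house 4 = lemons/pie/rose.

dahlia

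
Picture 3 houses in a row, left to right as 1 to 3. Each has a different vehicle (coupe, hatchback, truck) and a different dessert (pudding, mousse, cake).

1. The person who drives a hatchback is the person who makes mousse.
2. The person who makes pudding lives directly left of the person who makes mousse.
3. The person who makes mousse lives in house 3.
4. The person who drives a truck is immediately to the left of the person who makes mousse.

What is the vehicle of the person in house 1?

coupe

From clue 3, the person who makes mousse must be in house 3.
Clue 4: the person who drives a truck is in house 2.
Clue 1: the person who drives a hatchback is in house 3.
By clue 2, the person who makes pudding is in house 2.
House 1's vehicle must be coupe (nothing else left).
That leaves cake as the dessert for house 1.
So: house 1 = coupe/cake, house 2 = truck/pudding, house 3 = hatchback/mousse.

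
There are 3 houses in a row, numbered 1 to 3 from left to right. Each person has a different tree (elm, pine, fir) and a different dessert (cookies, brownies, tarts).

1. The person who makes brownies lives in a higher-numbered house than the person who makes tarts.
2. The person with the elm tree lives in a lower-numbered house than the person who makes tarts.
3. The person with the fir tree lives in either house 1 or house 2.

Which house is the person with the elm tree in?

1

By clue 2, the person with the elm tree is in house 1.
From clue 2, the person who makes tarts must be in house 2.
So house 2 gets fir for tree.
The only tree still possible for house 3 is pine.
That leaves cookies as the dessert for house 1.
So house 3 gets brownies for dessert.
So: house 1 = elm/cookies, house 2 = fir/tarts, house 3 = pine/brownies.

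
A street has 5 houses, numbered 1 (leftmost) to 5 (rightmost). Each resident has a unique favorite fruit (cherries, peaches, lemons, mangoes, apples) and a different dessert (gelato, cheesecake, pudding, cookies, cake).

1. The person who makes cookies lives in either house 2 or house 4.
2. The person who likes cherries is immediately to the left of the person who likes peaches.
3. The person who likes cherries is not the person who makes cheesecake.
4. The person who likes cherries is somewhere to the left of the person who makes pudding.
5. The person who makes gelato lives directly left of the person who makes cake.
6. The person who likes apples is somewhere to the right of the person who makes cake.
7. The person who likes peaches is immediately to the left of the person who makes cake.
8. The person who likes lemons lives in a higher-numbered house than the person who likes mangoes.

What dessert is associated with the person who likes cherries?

So house 1 gets cheesecake for dessert.
The only dessert still possible for house 5 is pudding.
By clue 3, the person who likes cherries is in house 2.
House 1 favorite fruit: only mangoes fits.
So house 3 gets peaches for favorite fruit.
From clue 7, the person who makes cake must be in house 4.
So house 3 gets gelato for dessert.
By clue 6, the person who likes apples is in house 5.
House 4's favorite fruit must be lemons (nothing else left).
The only dessert still possible for house 2 is cookies.
So: house 1 = mangoes/cheesecake, house 2 = cherries/cookies, house 3 = peaches/gelato, house 4 = lemons/cake, house 5 = apples/pudding.

cookies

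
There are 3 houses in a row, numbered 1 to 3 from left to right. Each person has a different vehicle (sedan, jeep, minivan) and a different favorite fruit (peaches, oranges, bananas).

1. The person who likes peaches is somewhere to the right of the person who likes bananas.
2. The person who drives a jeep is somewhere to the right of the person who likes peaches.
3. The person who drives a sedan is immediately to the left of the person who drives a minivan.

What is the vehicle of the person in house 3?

By clue 2, the person who drives a jeep is in house 3.
Clue 2 places the person who likes peaches in house 2.
The only vehicle still possible for house 1 is sedan.
House 2's vehicle must be minivan (nothing else left).
That leaves bananas as the favorite fruit for house 1.
House 3 favorite fruit: only oranges fits.
So: house 1 = sedan/bananas, house 2 = minivan/peaches, house 3 = jeep/oranges.

jeep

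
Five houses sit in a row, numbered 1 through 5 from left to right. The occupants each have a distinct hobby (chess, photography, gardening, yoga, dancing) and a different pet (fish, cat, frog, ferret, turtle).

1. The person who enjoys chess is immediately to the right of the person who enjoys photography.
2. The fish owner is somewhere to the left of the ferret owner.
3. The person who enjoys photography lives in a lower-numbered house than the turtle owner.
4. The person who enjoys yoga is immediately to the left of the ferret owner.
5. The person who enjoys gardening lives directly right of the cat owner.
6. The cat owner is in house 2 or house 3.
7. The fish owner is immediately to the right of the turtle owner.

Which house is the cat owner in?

2

So house 1 gets frog for pet.
House 5's pet must be ferret (nothing else left).
The person who enjoys yoga is in house 4 (clue 4).
That leaves fish as the pet for house 4.
Clue 5: the cat owner is in house 2.
The turtle owner is in house 3 (clue 7).
House 3's hobby must be gardening (nothing else left).
That leaves dancing as the hobby for house 5.
The person who enjoys photography is in house 1 (clue 1).
That leaves chess as the hobby for house 2.
So: house 1 = photography/frog, house 2 = chess/cat, house 3 = gardening/turtle, house 4 = yoga/fish, house 5 = dancing/ferret.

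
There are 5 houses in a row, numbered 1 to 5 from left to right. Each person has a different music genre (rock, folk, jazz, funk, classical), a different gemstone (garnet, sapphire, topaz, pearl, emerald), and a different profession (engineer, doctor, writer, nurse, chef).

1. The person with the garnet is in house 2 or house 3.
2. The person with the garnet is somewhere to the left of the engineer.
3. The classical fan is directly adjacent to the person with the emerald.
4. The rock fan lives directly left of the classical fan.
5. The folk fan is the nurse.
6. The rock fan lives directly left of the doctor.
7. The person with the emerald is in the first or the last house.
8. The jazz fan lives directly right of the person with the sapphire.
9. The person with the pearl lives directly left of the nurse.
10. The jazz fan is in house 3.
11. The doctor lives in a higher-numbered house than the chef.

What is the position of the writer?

3

Clue 10 places the jazz fan in house 3.
From clue 4, the rock fan must be in house 1.
The classical fan is in house 2 (clue 4).
From clue 6, the doctor must be in house 2.
Clue 8 places the person with the sapphire in house 2.
From clue 11, the chef must be in house 1.
From clue 3, the person with the emerald must be in house 1.
The only gemstone still possible for house 3 is garnet.
So house 4 gets pearl for gemstone.
House 5 gemstone: only topaz fits.
The only profession still possible for house 3 is writer.
Clue 9: the nurse is in house 5.
That leaves engineer as the profession for house 4.
Clue 5: the folk fan is in house 5.
House 4 music genre: only funk fits.
So: house 1 = rock/emerald/chef, house 2 = classical/sapphire/doctor, house 3 = jazz/garnet/writer, house 4 = funk/pearl/engineer, house 5 = folk/topaz/nurse.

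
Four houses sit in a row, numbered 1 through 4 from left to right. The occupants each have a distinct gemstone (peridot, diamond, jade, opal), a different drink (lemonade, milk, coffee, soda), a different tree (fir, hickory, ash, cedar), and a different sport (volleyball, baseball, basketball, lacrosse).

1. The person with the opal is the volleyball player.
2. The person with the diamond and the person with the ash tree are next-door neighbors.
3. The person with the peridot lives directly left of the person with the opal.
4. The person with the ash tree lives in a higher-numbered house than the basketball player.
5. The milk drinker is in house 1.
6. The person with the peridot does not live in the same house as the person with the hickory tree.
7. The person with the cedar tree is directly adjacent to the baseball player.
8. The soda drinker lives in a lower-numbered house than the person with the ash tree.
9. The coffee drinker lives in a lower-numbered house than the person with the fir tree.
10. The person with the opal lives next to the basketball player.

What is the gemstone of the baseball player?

Clue 5 places the milk drinker in house 1.
The only drink still possible for house 4 is lemonade.
The coffee drinker is narrowed to house 2 or 3; consider each.
Placing it in house 2 leads to a contradiction, so it's in house 3.
The person with the fir tree is in house 4 (clue 9).
House 2's drink must be soda (nothing else left).
The only tree still possible for house 3 is ash.
House 4 sport: only lacrosse fits.
The person with the diamond is narrowed to house 2 or 4; consider each.
Placing it in house 2 leads to a contradiction, so it's in house 4.
The person with the opal is narrowed to house 2 or 3; consider each.
Placing it in house 2 leads to a contradiction, so it's in house 3.
The volleyball player is in house 3 (clue 1).
Clue 3 places the person with the peridot in house 2.
From clue 6, the person with the hickory tree must be in house 1.
The basketball player is in house 2 (clue 10).
House 1's gemstone must be jade (nothing else left).
House 2's tree must be cedar (nothing else left).
House 1 sport: only baseball fits.
So: house 1 = jade/milk/hickory/baseball, house 2 = peridot/soda/cedar/basketball, house 3 = opal/coffee/ash/volleyball, house 4 = diamond/lemonade/fir/lacrosse.

jade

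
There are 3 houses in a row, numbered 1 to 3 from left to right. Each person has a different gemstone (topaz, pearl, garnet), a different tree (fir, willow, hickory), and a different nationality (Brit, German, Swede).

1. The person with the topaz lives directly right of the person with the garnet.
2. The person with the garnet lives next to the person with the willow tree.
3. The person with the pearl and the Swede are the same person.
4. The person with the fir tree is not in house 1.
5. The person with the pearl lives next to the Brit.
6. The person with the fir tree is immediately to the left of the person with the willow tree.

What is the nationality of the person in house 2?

Brit

Clue 6: the person with the fir tree is in house 2.
Clue 6 places the person with the willow tree in house 3.
So house 1 gets hickory for tree.
Clue 2: the person with the garnet is in house 2.
The only gemstone still possible for house 1 is pearl.
The only gemstone still possible for house 3 is topaz.
By clue 3, the Swede is in house 1.
From clue 5, the Brit must be in house 2.
That leaves German as the nationality for house 3.
So: house 1 = pearl/hickory/Swede, house 2 = garnet/fir/Brit, house 3 = topaz/willow/German.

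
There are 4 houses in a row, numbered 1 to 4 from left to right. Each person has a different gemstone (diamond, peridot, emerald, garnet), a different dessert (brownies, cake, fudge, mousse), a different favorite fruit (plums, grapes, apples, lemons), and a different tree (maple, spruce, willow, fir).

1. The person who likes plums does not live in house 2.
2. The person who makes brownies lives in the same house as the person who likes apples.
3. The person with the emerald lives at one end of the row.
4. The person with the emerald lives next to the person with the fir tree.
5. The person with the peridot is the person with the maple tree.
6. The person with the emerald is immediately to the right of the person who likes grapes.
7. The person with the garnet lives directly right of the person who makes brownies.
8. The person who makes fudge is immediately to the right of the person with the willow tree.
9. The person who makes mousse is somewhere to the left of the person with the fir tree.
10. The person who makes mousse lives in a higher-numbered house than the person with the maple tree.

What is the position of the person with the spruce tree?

4

Clue 6 places the person with the emerald in house 4.
By clue 6, the person who likes grapes is in house 3.
Clue 10 places the person who makes mousse in house 2.
By clue 10, the person with the maple tree is in house 1.
That leaves spruce as the tree for house 4.
By clue 2, the person who makes brownies is in house 1.
Clue 2: the person who likes apples is in house 1.
Clue 4 places the person with the fir tree in house 3.
Clue 5 places the person with the peridot in house 1.
From clue 7, the person with the garnet must be in house 2.
The only gemstone still possible for house 3 is diamond.
The only favorite fruit still possible for house 2 is lemons.
House 4 favorite fruit: only plums fits.
So house 2 gets willow for tree.
Clue 8 places the person who makes fudge in house 3.
So house 4 gets cake for dessert.
So: house 1 = peridot/brownies/apples/maple, house 2 = garnet/mousse/lemons/willow, house 3 = diamond/fudge/grapes/fir, house 4 = emerald/cake/plums/spruce.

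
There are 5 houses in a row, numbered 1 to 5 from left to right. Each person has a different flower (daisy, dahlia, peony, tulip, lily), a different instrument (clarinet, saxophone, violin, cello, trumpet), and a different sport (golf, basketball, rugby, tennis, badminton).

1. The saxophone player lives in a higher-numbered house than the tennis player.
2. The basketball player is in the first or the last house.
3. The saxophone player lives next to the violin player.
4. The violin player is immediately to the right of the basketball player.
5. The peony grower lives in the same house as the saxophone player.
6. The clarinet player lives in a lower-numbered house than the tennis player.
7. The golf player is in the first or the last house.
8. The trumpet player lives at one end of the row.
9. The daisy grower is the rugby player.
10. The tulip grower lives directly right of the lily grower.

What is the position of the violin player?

Clue 4: the violin player is in house 2.
Clue 4 places the basketball player in house 1.
From clue 3, the saxophone player must be in house 3.
Clue 5 places the peony grower in house 3.
So house 4 gets cello for instrument.
House 5's instrument must be trumpet (nothing else left).
The only sport still possible for house 5 is golf.
Clue 1: the tennis player is in house 2.
So house 1 gets clarinet for instrument.
House 3's sport must be badminton (nothing else left).
House 4's sport must be rugby (nothing else left).
Clue 9 places the daisy grower in house 4.
House 1's flower must be lily (nothing else left).
The tulip grower is in house 2 (clue 10).
That leaves dahlia as the flower for house 5.
So: house 1 = lily/clarinet/basketball, house 2 = tulip/violin/tennis, house 3 = peony/saxophone/badminton, house 4 = daisy/cello/rugby, house 5 = dahlia/trumpet/golf.

2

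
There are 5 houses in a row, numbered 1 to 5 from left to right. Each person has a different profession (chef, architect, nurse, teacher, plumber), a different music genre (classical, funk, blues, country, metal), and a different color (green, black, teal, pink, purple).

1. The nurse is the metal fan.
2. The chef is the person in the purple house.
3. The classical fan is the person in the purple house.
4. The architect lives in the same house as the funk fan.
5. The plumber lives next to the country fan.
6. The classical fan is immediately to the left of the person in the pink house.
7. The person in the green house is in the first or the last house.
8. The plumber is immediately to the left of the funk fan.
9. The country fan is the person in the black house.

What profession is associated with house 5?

architect

The person in the green house is narrowed to house 1 or 5; consider each.
Placing it in house 1 leads to a contradiction, so it's in house 5.
The chef is narrowed to house 1 or 2 or 3; consider each.
Placing it in house 2 and house 3 leads to a contradiction, so it's in house 1.
The person in the purple house is in house 1 (clue 2).
By clue 3, the classical fan is in house 1.
From clue 6, the person in the pink house must be in house 2.
The country fan is narrowed to house 3 or 4; consider each.
Placing it in house 4 leads to a contradiction, so it's in house 3.
From clue 9, the person in the black house must be in house 3.
House 4's color must be teal (nothing else left).
From clue 4, the architect must be in house 5.
The plumber is in house 4 (clue 8).
House 3 profession: only teacher fits.
House 5 music genre: only funk fits.
By clue 1, the metal fan is in house 2.
So house 2 gets nurse for profession.
So house 4 gets blues for music genre.
So: house 1 = chef/classical/purple, house 2 = nurse/metal/pink, house 3 = teacher/country/black, house 4 = plumber/blues/teal, house 5 = architect/funk/green.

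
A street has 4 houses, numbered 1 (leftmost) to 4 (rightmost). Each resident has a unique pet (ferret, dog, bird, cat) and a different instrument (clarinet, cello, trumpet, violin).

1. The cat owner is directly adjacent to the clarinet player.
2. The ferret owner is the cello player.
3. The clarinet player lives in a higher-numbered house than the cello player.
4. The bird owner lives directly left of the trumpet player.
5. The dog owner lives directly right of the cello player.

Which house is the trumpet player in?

4

The bird owner is narrowed to house 1 or 2 or 3; consider each.
Placing it in house 1 and house 2 leads to a contradiction, so it's in house 3.
From clue 4, the trumpet player must be in house 4.
The dog owner is in house 2 (clue 5).
From clue 5, the cello player must be in house 1.
The only pet still possible for house 4 is cat.
By clue 1, the clarinet player is in house 3.
That leaves ferret as the pet for house 1.
House 2 instrument: only violin fits.
So: house 1 = ferret/cello, house 2 = dog/violin, house 3 = bird/clarinet, house 4 = cat/trumpet.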